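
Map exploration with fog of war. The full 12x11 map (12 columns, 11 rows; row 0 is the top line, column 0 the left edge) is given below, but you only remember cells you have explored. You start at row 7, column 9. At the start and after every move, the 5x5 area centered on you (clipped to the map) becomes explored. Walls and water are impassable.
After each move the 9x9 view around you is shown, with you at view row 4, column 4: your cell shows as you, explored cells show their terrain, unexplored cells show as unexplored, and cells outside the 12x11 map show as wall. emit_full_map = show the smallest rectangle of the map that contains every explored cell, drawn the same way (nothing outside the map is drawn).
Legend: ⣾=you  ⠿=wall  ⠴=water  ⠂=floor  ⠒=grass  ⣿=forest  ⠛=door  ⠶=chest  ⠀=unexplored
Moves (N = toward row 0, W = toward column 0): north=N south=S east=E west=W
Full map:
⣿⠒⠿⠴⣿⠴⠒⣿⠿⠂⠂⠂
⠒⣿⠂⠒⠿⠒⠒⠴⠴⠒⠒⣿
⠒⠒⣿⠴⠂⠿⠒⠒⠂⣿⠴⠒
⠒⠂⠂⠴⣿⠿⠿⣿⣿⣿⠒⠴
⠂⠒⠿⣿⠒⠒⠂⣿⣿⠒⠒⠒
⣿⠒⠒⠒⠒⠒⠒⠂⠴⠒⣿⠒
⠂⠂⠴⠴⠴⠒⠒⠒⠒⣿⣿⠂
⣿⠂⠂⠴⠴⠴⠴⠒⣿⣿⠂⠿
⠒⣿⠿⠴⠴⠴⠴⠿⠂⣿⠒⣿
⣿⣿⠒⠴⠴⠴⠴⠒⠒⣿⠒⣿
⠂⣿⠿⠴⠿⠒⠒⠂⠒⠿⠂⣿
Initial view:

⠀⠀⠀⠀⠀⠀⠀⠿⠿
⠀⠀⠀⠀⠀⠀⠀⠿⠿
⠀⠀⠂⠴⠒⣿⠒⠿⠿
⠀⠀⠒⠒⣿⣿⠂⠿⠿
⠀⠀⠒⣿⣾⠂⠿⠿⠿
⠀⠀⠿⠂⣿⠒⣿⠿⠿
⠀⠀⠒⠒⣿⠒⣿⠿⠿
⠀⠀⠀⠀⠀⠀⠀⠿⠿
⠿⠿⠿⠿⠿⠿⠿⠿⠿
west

⠀⠀⠀⠀⠀⠀⠀⠀⠿
⠀⠀⠀⠀⠀⠀⠀⠀⠿
⠀⠀⠒⠂⠴⠒⣿⠒⠿
⠀⠀⠒⠒⠒⣿⣿⠂⠿
⠀⠀⠴⠒⣾⣿⠂⠿⠿
⠀⠀⠴⠿⠂⣿⠒⣿⠿
⠀⠀⠴⠒⠒⣿⠒⣿⠿
⠀⠀⠀⠀⠀⠀⠀⠀⠿
⠿⠿⠿⠿⠿⠿⠿⠿⠿

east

⠀⠀⠀⠀⠀⠀⠀⠿⠿
⠀⠀⠀⠀⠀⠀⠀⠿⠿
⠀⠒⠂⠴⠒⣿⠒⠿⠿
⠀⠒⠒⠒⣿⣿⠂⠿⠿
⠀⠴⠒⣿⣾⠂⠿⠿⠿
⠀⠴⠿⠂⣿⠒⣿⠿⠿
⠀⠴⠒⠒⣿⠒⣿⠿⠿
⠀⠀⠀⠀⠀⠀⠀⠿⠿
⠿⠿⠿⠿⠿⠿⠿⠿⠿

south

⠀⠀⠀⠀⠀⠀⠀⠿⠿
⠀⠒⠂⠴⠒⣿⠒⠿⠿
⠀⠒⠒⠒⣿⣿⠂⠿⠿
⠀⠴⠒⣿⣿⠂⠿⠿⠿
⠀⠴⠿⠂⣾⠒⣿⠿⠿
⠀⠴⠒⠒⣿⠒⣿⠿⠿
⠀⠀⠂⠒⠿⠂⣿⠿⠿
⠿⠿⠿⠿⠿⠿⠿⠿⠿
⠿⠿⠿⠿⠿⠿⠿⠿⠿

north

⠀⠀⠀⠀⠀⠀⠀⠿⠿
⠀⠀⠀⠀⠀⠀⠀⠿⠿
⠀⠒⠂⠴⠒⣿⠒⠿⠿
⠀⠒⠒⠒⣿⣿⠂⠿⠿
⠀⠴⠒⣿⣾⠂⠿⠿⠿
⠀⠴⠿⠂⣿⠒⣿⠿⠿
⠀⠴⠒⠒⣿⠒⣿⠿⠿
⠀⠀⠂⠒⠿⠂⣿⠿⠿
⠿⠿⠿⠿⠿⠿⠿⠿⠿

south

⠀⠀⠀⠀⠀⠀⠀⠿⠿
⠀⠒⠂⠴⠒⣿⠒⠿⠿
⠀⠒⠒⠒⣿⣿⠂⠿⠿
⠀⠴⠒⣿⣿⠂⠿⠿⠿
⠀⠴⠿⠂⣾⠒⣿⠿⠿
⠀⠴⠒⠒⣿⠒⣿⠿⠿
⠀⠀⠂⠒⠿⠂⣿⠿⠿
⠿⠿⠿⠿⠿⠿⠿⠿⠿
⠿⠿⠿⠿⠿⠿⠿⠿⠿

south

⠀⠒⠂⠴⠒⣿⠒⠿⠿
⠀⠒⠒⠒⣿⣿⠂⠿⠿
⠀⠴⠒⣿⣿⠂⠿⠿⠿
⠀⠴⠿⠂⣿⠒⣿⠿⠿
⠀⠴⠒⠒⣾⠒⣿⠿⠿
⠀⠀⠂⠒⠿⠂⣿⠿⠿
⠿⠿⠿⠿⠿⠿⠿⠿⠿
⠿⠿⠿⠿⠿⠿⠿⠿⠿
⠿⠿⠿⠿⠿⠿⠿⠿⠿

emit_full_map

⠒⠂⠴⠒⣿⠒
⠒⠒⠒⣿⣿⠂
⠴⠒⣿⣿⠂⠿
⠴⠿⠂⣿⠒⣿
⠴⠒⠒⣾⠒⣿
⠀⠂⠒⠿⠂⣿

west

⠀⠀⠒⠂⠴⠒⣿⠒⠿
⠀⠀⠒⠒⠒⣿⣿⠂⠿
⠀⠀⠴⠒⣿⣿⠂⠿⠿
⠀⠀⠴⠿⠂⣿⠒⣿⠿
⠀⠀⠴⠒⣾⣿⠒⣿⠿
⠀⠀⠒⠂⠒⠿⠂⣿⠿
⠿⠿⠿⠿⠿⠿⠿⠿⠿
⠿⠿⠿⠿⠿⠿⠿⠿⠿
⠿⠿⠿⠿⠿⠿⠿⠿⠿

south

⠀⠀⠒⠒⠒⣿⣿⠂⠿
⠀⠀⠴⠒⣿⣿⠂⠿⠿
⠀⠀⠴⠿⠂⣿⠒⣿⠿
⠀⠀⠴⠒⠒⣿⠒⣿⠿
⠀⠀⠒⠂⣾⠿⠂⣿⠿
⠿⠿⠿⠿⠿⠿⠿⠿⠿
⠿⠿⠿⠿⠿⠿⠿⠿⠿
⠿⠿⠿⠿⠿⠿⠿⠿⠿
⠿⠿⠿⠿⠿⠿⠿⠿⠿

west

⠀⠀⠀⠒⠒⠒⣿⣿⠂
⠀⠀⠀⠴⠒⣿⣿⠂⠿
⠀⠀⠴⠴⠿⠂⣿⠒⣿
⠀⠀⠴⠴⠒⠒⣿⠒⣿
⠀⠀⠒⠒⣾⠒⠿⠂⣿
⠿⠿⠿⠿⠿⠿⠿⠿⠿
⠿⠿⠿⠿⠿⠿⠿⠿⠿
⠿⠿⠿⠿⠿⠿⠿⠿⠿
⠿⠿⠿⠿⠿⠿⠿⠿⠿

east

⠀⠀⠒⠒⠒⣿⣿⠂⠿
⠀⠀⠴⠒⣿⣿⠂⠿⠿
⠀⠴⠴⠿⠂⣿⠒⣿⠿
⠀⠴⠴⠒⠒⣿⠒⣿⠿
⠀⠒⠒⠂⣾⠿⠂⣿⠿
⠿⠿⠿⠿⠿⠿⠿⠿⠿
⠿⠿⠿⠿⠿⠿⠿⠿⠿
⠿⠿⠿⠿⠿⠿⠿⠿⠿
⠿⠿⠿⠿⠿⠿⠿⠿⠿

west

⠀⠀⠀⠒⠒⠒⣿⣿⠂
⠀⠀⠀⠴⠒⣿⣿⠂⠿
⠀⠀⠴⠴⠿⠂⣿⠒⣿
⠀⠀⠴⠴⠒⠒⣿⠒⣿
⠀⠀⠒⠒⣾⠒⠿⠂⣿
⠿⠿⠿⠿⠿⠿⠿⠿⠿
⠿⠿⠿⠿⠿⠿⠿⠿⠿
⠿⠿⠿⠿⠿⠿⠿⠿⠿
⠿⠿⠿⠿⠿⠿⠿⠿⠿

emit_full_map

⠀⠒⠂⠴⠒⣿⠒
⠀⠒⠒⠒⣿⣿⠂
⠀⠴⠒⣿⣿⠂⠿
⠴⠴⠿⠂⣿⠒⣿
⠴⠴⠒⠒⣿⠒⣿
⠒⠒⣾⠒⠿⠂⣿


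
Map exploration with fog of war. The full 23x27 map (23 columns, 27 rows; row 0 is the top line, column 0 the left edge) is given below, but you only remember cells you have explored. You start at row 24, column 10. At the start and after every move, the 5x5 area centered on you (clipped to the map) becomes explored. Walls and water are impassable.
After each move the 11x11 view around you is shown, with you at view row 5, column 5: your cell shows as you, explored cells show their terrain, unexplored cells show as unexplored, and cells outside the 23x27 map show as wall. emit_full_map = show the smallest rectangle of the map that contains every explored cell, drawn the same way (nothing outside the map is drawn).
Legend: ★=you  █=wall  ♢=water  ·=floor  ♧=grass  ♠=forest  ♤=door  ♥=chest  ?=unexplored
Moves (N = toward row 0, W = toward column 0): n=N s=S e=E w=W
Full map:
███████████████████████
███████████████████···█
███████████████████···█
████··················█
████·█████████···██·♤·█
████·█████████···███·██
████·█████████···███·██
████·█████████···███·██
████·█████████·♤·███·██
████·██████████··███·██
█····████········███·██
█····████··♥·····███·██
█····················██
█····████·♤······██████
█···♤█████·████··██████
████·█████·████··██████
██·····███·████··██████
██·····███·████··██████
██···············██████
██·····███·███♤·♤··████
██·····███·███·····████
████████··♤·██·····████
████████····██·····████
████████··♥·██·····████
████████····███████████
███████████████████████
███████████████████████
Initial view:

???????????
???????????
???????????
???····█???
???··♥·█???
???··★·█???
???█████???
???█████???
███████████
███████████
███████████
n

???????????
???????????
???????????
???··♤·█???
???····█???
???··★·█???
???····█???
???█████???
???█████???
███████████
███████████

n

???????????
???????????
???????????
???██·██???
???··♤·█???
???··★·█???
???··♥·█???
???····█???
???█████???
???█████???
███████████

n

???????????
???????????
???????????
???██·██???
???██·██???
???··★·█???
???····█???
???··♥·█???
???····█???
???█████???
???█████???

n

???????????
???????????
???????????
???·····???
???██·██???
???██★██???
???··♤·█???
???····█???
???··♥·█???
???····█???
???█████???

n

???????????
???????????
???????????
???██·██???
???·····???
???██★██???
???██·██???
???··♤·█???
???····█???
???··♥·█???
???····█???

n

???????????
???????????
???????????
???██·██???
???██·██???
???··★··???
???██·██???
???██·██???
???··♤·█???
???····█???
???··♥·█???

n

???????????
???????????
???????????
???██·██???
???██·██???
???██★██???
???·····???
???██·██???
???██·██???
???··♤·█???
???····█???

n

???????????
???????????
???????????
???██·██???
???██·██???
???██★██???
???██·██???
???·····???
???██·██???
???██·██???
???··♤·█???

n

???????????
???????????
???????????
???█·♤··???
???██·██???
???██★██???
???██·██???
???██·██???
???·····???
???██·██???
???██·██???

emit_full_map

█·♤··
██·██
██★██
██·██
██·██
·····
██·██
██·██
··♤·█
····█
··♥·█
····█
█████
█████

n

???????????
???????????
???????????
???·····???
???█·♤··???
???██★██???
???██·██???
???██·██???
???██·██???
???·····???
???██·██???

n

???????????
???????????
???????????
???█··♥·???
???·····???
???█·★··???
???██·██???
???██·██???
???██·██???
???██·██???
???·····???

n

???????????
???????????
???????????
???█····???
???█··♥·???
???··★··???
???█·♤··???
???██·██???
???██·██???
???██·██???
???██·██???

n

???????????
???????????
???????????
???█████???
???█····???
???█·★♥·???
???·····???
???█·♤··???
???██·██???
???██·██???
???██·██???

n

???????????
???????????
???????????
???█████???
???█████???
???█·★··???
???█··♥·???
???·····???
???█·♤··???
???██·██???
???██·██???

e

???????????
???????????
???????????
??██████???
??██████???
??█··★··???
??█··♥··???
??······???
??█·♤··????
??██·██????
??██·██????

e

???????????
???????????
???????????
?██████·???
?███████???
?█···★··???
?█··♥···???
?·······???
?█·♤··?????
?██·██?????
?██·██?????

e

???????????
???????????
???????????
██████·♤???
███████·???
█····★··???
█··♥····???
········???
█·♤··??????
██·██??????
██·██??????

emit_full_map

██████·♤
███████·
█····★··
█··♥····
········
█·♤··???
██·██???
██·██???
██·██???
██·██???
·····???
██·██???
██·██???
··♤·█???
····█???
··♥·█???
····█???
█████???
█████???

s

???????????
???????????
██████·♤???
███████·???
█·······???
█··♥·★··???
········???
█·♤·····???
██·██??????
██·██??????
██·██??????

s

???????????
██████·♤???
███████·???
█·······???
█··♥····???
·····★··???
█·♤·····???
██·████·???
██·██??????
██·██??????
██·██??????

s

██████·♤???
███████·???
█·······???
█··♥····???
········???
█·♤··★··???
██·████·???
██·████·???
██·██??????
██·██??????
·····??????

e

█████·♤????
██████·????
·······????
··♥·····???
········???
·♤···★··???
█·████··???
█·████··???
█·██???????
█·██???????
····???????

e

████·♤?????
█████·?????
······?????
·♥·····█???
········???
♤····★·█???
·████··█???
·████··█???
·██????????
·██????????
···????????

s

█████·?????
······?????
·♥·····█???
········???
♤······█???
·████★·█???
·████··█???
·████··█???
·██????????
···????????
·██????????

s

······?????
·♥·····█???
········???
♤······█???
·████··█???
·████★·█???
·████··█???
·████··█???
···????????
·██????????
·██????????

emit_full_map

██████·♤??
███████·??
█·······??
█··♥·····█
··········
█·♤······█
██·████··█
██·████★·█
██·████··█
██·████··█
·····?????
██·██?????
██·██?????
··♤·█?????
····█?????
··♥·█?????
····█?????
█████?????
█████?????

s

·♥·····█???
········???
♤······█???
·████··█???
·████··█???
·████★·█???
·████··█???
·······█???
·██????????
·██????????
♤·█????????

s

········???
♤······█???
·████··█???
·████··█???
·████··█???
·████★·█???
·······█???
·███♤·♤·???
·██????????
♤·█????????
··█????????

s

♤······█???
·████··█???
·████··█???
·████··█???
·████··█???
·····★·█???
·███♤·♤·???
·███····???
♤·█????????
··█????????
♥·█????????

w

·♤······█??
█·████··█??
█·████··█??
█·████··█??
█·████··█??
·····★··█??
█·███♤·♤·??
█·███····??
·♤·█???????
···█???????
·♥·█???????

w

█·♤······█?
██·████··█?
██·████··█?
██·████··█?
██·████··█?
·····★···█?
██·███♤·♤·?
██·███····?
··♤·█??????
····█??????
··♥·█??????

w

?█·♤······█
?██·████··█
?██·████··█
?██·████··█
?██·████··█
?····★····█
?██·███♤·♤·
?██·███····
?··♤·█?????
?····█?????
?··♥·█?????

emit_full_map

██████·♤??
███████·??
█·······??
█··♥·····█
··········
█·♤······█
██·████··█
██·████··█
██·████··█
██·████··█
····★····█
██·███♤·♤·
██·███····
··♤·█?????
····█?????
··♥·█?????
····█?????
█████?????
█████?????


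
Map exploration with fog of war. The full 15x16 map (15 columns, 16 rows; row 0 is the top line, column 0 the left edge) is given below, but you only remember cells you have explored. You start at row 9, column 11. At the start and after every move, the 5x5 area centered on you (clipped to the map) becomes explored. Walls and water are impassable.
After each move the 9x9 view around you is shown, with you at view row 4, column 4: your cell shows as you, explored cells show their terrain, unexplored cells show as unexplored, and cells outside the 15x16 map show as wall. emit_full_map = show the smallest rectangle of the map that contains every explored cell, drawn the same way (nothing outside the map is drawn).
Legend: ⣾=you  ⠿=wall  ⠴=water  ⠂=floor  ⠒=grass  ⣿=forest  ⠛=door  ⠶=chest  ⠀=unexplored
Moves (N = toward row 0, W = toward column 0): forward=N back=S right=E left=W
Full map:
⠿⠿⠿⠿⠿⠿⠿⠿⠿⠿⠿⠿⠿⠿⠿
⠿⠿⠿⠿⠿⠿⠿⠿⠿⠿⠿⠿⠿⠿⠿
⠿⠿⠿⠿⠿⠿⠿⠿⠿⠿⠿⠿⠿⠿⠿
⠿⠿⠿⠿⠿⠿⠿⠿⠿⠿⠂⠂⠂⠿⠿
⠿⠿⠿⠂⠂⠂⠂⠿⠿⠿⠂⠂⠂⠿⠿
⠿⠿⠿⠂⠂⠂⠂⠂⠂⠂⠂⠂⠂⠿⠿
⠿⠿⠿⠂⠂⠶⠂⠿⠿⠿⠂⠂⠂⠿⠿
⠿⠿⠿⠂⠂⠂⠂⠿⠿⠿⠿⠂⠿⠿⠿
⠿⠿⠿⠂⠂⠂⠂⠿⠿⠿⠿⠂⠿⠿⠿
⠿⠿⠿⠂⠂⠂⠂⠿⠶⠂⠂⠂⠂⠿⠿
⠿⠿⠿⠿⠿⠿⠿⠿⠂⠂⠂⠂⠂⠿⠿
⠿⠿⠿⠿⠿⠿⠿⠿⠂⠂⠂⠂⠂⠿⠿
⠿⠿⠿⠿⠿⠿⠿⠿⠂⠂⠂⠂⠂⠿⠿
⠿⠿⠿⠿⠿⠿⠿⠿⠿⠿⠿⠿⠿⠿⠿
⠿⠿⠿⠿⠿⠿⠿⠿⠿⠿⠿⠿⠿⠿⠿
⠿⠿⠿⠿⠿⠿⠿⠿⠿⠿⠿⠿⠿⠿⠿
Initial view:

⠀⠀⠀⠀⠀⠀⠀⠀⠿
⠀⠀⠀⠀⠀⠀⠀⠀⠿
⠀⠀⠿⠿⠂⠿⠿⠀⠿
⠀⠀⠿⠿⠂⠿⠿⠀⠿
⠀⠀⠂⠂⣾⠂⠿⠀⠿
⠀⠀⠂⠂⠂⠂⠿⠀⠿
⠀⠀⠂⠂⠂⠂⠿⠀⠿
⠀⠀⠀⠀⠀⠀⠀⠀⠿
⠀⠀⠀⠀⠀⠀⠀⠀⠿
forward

⠀⠀⠀⠀⠀⠀⠀⠀⠿
⠀⠀⠀⠀⠀⠀⠀⠀⠿
⠀⠀⠿⠂⠂⠂⠿⠀⠿
⠀⠀⠿⠿⠂⠿⠿⠀⠿
⠀⠀⠿⠿⣾⠿⠿⠀⠿
⠀⠀⠂⠂⠂⠂⠿⠀⠿
⠀⠀⠂⠂⠂⠂⠿⠀⠿
⠀⠀⠂⠂⠂⠂⠿⠀⠿
⠀⠀⠀⠀⠀⠀⠀⠀⠿

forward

⠀⠀⠀⠀⠀⠀⠀⠀⠿
⠀⠀⠀⠀⠀⠀⠀⠀⠿
⠀⠀⠂⠂⠂⠂⠿⠀⠿
⠀⠀⠿⠂⠂⠂⠿⠀⠿
⠀⠀⠿⠿⣾⠿⠿⠀⠿
⠀⠀⠿⠿⠂⠿⠿⠀⠿
⠀⠀⠂⠂⠂⠂⠿⠀⠿
⠀⠀⠂⠂⠂⠂⠿⠀⠿
⠀⠀⠂⠂⠂⠂⠿⠀⠿

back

⠀⠀⠀⠀⠀⠀⠀⠀⠿
⠀⠀⠂⠂⠂⠂⠿⠀⠿
⠀⠀⠿⠂⠂⠂⠿⠀⠿
⠀⠀⠿⠿⠂⠿⠿⠀⠿
⠀⠀⠿⠿⣾⠿⠿⠀⠿
⠀⠀⠂⠂⠂⠂⠿⠀⠿
⠀⠀⠂⠂⠂⠂⠿⠀⠿
⠀⠀⠂⠂⠂⠂⠿⠀⠿
⠀⠀⠀⠀⠀⠀⠀⠀⠿

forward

⠀⠀⠀⠀⠀⠀⠀⠀⠿
⠀⠀⠀⠀⠀⠀⠀⠀⠿
⠀⠀⠂⠂⠂⠂⠿⠀⠿
⠀⠀⠿⠂⠂⠂⠿⠀⠿
⠀⠀⠿⠿⣾⠿⠿⠀⠿
⠀⠀⠿⠿⠂⠿⠿⠀⠿
⠀⠀⠂⠂⠂⠂⠿⠀⠿
⠀⠀⠂⠂⠂⠂⠿⠀⠿
⠀⠀⠂⠂⠂⠂⠿⠀⠿

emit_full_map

⠂⠂⠂⠂⠿
⠿⠂⠂⠂⠿
⠿⠿⣾⠿⠿
⠿⠿⠂⠿⠿
⠂⠂⠂⠂⠿
⠂⠂⠂⠂⠿
⠂⠂⠂⠂⠿

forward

⠀⠀⠀⠀⠀⠀⠀⠀⠿
⠀⠀⠀⠀⠀⠀⠀⠀⠿
⠀⠀⠿⠂⠂⠂⠿⠀⠿
⠀⠀⠂⠂⠂⠂⠿⠀⠿
⠀⠀⠿⠂⣾⠂⠿⠀⠿
⠀⠀⠿⠿⠂⠿⠿⠀⠿
⠀⠀⠿⠿⠂⠿⠿⠀⠿
⠀⠀⠂⠂⠂⠂⠿⠀⠿
⠀⠀⠂⠂⠂⠂⠿⠀⠿

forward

⠀⠀⠀⠀⠀⠀⠀⠀⠿
⠀⠀⠀⠀⠀⠀⠀⠀⠿
⠀⠀⠿⠂⠂⠂⠿⠀⠿
⠀⠀⠿⠂⠂⠂⠿⠀⠿
⠀⠀⠂⠂⣾⠂⠿⠀⠿
⠀⠀⠿⠂⠂⠂⠿⠀⠿
⠀⠀⠿⠿⠂⠿⠿⠀⠿
⠀⠀⠿⠿⠂⠿⠿⠀⠿
⠀⠀⠂⠂⠂⠂⠿⠀⠿

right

⠀⠀⠀⠀⠀⠀⠀⠿⠿
⠀⠀⠀⠀⠀⠀⠀⠿⠿
⠀⠿⠂⠂⠂⠿⠿⠿⠿
⠀⠿⠂⠂⠂⠿⠿⠿⠿
⠀⠂⠂⠂⣾⠿⠿⠿⠿
⠀⠿⠂⠂⠂⠿⠿⠿⠿
⠀⠿⠿⠂⠿⠿⠿⠿⠿
⠀⠿⠿⠂⠿⠿⠀⠿⠿
⠀⠂⠂⠂⠂⠿⠀⠿⠿

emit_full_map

⠿⠂⠂⠂⠿⠿
⠿⠂⠂⠂⠿⠿
⠂⠂⠂⣾⠿⠿
⠿⠂⠂⠂⠿⠿
⠿⠿⠂⠿⠿⠿
⠿⠿⠂⠿⠿⠀
⠂⠂⠂⠂⠿⠀
⠂⠂⠂⠂⠿⠀
⠂⠂⠂⠂⠿⠀


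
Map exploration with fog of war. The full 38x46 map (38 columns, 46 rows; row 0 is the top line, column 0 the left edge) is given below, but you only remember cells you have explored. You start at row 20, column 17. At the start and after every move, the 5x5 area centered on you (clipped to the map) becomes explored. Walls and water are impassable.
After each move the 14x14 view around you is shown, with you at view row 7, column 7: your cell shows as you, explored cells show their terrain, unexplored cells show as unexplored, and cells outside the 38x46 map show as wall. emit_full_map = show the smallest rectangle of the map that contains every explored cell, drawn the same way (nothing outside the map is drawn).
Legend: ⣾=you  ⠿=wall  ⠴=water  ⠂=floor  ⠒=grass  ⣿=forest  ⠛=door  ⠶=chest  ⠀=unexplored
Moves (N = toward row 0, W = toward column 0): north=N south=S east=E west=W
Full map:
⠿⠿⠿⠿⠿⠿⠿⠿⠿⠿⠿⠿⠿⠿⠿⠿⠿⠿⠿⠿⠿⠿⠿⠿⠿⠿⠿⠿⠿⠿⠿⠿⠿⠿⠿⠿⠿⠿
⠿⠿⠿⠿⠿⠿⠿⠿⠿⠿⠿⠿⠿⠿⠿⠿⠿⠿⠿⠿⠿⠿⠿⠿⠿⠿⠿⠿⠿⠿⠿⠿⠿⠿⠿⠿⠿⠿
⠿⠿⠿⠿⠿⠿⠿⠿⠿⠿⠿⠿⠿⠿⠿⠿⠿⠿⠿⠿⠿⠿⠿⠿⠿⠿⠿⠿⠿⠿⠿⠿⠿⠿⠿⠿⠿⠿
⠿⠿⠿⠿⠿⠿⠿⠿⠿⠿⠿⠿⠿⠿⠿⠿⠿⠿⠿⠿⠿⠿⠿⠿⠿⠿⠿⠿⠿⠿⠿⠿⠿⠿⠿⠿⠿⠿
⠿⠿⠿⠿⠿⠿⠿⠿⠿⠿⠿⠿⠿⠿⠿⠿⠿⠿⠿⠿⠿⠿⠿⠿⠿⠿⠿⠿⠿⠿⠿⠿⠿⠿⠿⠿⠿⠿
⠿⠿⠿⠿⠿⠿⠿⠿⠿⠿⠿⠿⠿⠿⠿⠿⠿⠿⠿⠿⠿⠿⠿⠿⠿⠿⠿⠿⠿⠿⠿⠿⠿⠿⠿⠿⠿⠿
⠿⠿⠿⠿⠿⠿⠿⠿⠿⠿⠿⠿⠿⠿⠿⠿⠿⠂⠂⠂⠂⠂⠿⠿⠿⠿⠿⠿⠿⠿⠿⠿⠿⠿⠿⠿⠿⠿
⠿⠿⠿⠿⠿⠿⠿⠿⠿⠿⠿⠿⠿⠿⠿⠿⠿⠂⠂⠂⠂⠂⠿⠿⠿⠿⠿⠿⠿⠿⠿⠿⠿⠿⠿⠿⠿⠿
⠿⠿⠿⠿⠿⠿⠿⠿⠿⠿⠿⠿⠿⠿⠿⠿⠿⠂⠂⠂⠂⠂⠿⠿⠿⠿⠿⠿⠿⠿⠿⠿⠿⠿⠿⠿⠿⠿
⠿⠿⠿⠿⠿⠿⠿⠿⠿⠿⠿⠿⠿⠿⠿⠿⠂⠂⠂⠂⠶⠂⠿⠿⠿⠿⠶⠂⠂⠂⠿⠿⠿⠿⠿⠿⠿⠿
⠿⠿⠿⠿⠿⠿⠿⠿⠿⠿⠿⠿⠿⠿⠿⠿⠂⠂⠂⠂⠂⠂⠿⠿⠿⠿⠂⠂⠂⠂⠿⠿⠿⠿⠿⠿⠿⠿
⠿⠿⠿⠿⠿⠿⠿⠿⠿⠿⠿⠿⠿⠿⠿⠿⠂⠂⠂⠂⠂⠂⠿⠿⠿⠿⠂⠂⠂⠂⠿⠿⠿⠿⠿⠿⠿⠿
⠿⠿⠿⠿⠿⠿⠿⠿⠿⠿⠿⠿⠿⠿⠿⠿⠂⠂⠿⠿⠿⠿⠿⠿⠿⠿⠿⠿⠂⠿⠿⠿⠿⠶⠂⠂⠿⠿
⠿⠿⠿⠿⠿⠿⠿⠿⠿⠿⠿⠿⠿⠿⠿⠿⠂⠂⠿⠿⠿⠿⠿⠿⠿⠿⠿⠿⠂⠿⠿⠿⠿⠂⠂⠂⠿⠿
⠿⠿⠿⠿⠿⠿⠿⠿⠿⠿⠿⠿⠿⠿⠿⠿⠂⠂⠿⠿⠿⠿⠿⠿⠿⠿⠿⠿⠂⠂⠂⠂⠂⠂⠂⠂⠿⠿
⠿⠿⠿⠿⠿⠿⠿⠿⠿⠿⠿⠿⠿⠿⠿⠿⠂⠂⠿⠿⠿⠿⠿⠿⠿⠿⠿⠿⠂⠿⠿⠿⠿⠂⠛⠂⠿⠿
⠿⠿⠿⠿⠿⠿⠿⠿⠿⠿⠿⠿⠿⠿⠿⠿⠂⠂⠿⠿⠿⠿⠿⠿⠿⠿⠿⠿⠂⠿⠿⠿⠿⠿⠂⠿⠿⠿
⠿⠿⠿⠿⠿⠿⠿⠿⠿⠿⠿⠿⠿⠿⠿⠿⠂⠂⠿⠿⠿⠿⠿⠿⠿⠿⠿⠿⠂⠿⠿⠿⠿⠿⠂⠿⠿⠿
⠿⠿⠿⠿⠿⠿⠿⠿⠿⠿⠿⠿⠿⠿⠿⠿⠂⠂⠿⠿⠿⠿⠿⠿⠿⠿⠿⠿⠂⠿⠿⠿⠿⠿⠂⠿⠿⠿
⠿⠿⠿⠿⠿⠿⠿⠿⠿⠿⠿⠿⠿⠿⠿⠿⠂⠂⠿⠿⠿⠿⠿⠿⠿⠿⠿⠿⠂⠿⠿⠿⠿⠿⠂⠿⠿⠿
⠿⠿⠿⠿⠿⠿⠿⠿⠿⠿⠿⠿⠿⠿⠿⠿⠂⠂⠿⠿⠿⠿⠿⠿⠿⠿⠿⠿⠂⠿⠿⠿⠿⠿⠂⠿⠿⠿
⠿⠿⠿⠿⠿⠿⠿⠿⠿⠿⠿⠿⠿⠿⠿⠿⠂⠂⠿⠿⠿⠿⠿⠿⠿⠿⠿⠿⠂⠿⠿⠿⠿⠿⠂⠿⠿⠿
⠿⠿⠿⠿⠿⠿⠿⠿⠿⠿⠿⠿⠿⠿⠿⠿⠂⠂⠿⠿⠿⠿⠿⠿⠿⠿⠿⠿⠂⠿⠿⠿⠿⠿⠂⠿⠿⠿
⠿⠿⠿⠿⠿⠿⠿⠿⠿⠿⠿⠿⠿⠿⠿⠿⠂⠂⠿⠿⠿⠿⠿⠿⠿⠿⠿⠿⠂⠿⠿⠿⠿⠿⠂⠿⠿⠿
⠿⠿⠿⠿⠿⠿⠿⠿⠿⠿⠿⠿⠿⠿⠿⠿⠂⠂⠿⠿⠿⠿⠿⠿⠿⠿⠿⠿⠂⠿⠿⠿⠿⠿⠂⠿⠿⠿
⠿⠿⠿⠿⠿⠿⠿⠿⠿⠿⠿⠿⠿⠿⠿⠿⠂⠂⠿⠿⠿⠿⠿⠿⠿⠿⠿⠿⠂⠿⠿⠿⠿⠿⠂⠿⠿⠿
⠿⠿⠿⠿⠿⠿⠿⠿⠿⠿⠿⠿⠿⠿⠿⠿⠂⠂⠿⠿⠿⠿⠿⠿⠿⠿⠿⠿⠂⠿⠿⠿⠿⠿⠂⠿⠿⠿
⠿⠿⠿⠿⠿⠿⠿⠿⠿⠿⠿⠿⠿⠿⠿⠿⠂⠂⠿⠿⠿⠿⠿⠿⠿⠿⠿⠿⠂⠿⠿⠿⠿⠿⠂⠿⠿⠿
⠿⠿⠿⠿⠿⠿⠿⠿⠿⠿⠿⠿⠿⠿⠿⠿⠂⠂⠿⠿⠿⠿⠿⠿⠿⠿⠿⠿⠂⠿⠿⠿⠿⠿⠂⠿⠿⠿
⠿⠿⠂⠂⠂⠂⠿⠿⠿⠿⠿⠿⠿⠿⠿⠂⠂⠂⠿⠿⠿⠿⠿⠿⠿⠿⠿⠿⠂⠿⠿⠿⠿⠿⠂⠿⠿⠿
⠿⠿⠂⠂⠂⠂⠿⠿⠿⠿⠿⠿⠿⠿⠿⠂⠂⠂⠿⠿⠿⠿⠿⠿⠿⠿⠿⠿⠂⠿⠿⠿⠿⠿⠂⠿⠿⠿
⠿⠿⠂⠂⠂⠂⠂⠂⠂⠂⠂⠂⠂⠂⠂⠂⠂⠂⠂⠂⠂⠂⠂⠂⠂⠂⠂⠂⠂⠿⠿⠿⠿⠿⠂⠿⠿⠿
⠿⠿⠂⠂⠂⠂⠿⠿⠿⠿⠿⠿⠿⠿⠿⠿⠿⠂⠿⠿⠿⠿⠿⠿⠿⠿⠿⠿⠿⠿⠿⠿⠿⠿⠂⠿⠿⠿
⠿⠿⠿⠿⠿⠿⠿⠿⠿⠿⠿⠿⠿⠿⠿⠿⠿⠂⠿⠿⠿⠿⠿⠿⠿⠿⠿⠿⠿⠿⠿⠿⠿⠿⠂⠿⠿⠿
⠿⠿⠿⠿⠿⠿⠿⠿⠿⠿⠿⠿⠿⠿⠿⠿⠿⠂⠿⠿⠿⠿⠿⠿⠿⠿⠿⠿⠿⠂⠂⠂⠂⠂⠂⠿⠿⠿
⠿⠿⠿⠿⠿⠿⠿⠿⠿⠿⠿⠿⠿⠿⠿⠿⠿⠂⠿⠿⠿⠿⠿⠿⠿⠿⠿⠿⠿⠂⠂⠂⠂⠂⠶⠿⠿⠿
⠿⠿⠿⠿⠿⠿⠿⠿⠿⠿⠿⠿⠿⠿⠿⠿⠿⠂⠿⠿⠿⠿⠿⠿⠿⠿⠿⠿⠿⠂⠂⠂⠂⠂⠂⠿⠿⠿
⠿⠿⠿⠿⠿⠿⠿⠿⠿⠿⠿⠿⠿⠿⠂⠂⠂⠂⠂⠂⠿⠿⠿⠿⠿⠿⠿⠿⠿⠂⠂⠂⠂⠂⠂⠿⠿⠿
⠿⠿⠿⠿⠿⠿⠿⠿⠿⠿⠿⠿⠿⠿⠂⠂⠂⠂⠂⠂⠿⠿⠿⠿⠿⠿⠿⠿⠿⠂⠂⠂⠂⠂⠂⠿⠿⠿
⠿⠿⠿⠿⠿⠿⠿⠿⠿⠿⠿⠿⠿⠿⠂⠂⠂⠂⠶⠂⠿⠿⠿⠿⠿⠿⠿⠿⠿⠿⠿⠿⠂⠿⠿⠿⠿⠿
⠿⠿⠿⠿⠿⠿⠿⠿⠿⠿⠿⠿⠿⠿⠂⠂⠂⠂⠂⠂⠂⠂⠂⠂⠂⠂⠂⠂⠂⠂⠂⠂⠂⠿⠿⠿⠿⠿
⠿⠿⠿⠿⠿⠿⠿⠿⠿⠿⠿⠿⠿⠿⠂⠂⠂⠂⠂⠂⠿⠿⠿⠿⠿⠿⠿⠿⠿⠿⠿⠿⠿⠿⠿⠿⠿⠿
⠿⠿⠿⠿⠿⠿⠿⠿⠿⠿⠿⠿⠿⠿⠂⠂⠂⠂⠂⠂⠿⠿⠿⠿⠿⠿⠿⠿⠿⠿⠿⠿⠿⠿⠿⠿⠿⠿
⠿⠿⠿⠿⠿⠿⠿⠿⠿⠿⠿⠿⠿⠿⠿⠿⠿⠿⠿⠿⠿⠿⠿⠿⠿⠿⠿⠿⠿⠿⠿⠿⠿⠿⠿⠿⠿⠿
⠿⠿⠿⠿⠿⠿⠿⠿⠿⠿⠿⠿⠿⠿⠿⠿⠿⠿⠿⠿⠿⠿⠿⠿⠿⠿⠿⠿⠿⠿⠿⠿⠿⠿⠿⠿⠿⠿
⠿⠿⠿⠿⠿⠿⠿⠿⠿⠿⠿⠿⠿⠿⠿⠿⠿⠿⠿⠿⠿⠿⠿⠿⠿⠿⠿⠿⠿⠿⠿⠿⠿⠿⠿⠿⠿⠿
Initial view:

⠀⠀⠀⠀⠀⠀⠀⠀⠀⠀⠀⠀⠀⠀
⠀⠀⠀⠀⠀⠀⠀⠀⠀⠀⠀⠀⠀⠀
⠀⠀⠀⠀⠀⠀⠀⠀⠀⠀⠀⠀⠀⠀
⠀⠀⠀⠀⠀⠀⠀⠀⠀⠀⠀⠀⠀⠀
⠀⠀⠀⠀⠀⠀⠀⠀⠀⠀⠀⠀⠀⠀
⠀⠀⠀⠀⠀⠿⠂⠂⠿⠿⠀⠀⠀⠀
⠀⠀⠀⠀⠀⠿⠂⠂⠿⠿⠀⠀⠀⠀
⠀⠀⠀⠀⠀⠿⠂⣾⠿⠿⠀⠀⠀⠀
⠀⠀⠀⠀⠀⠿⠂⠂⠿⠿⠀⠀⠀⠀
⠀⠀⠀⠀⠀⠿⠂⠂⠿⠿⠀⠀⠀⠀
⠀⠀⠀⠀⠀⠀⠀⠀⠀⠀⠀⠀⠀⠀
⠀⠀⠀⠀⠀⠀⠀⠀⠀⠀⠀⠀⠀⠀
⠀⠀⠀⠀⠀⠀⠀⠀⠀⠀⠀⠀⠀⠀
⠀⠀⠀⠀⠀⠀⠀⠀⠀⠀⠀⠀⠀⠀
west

⠀⠀⠀⠀⠀⠀⠀⠀⠀⠀⠀⠀⠀⠀
⠀⠀⠀⠀⠀⠀⠀⠀⠀⠀⠀⠀⠀⠀
⠀⠀⠀⠀⠀⠀⠀⠀⠀⠀⠀⠀⠀⠀
⠀⠀⠀⠀⠀⠀⠀⠀⠀⠀⠀⠀⠀⠀
⠀⠀⠀⠀⠀⠀⠀⠀⠀⠀⠀⠀⠀⠀
⠀⠀⠀⠀⠀⠿⠿⠂⠂⠿⠿⠀⠀⠀
⠀⠀⠀⠀⠀⠿⠿⠂⠂⠿⠿⠀⠀⠀
⠀⠀⠀⠀⠀⠿⠿⣾⠂⠿⠿⠀⠀⠀
⠀⠀⠀⠀⠀⠿⠿⠂⠂⠿⠿⠀⠀⠀
⠀⠀⠀⠀⠀⠿⠿⠂⠂⠿⠿⠀⠀⠀
⠀⠀⠀⠀⠀⠀⠀⠀⠀⠀⠀⠀⠀⠀
⠀⠀⠀⠀⠀⠀⠀⠀⠀⠀⠀⠀⠀⠀
⠀⠀⠀⠀⠀⠀⠀⠀⠀⠀⠀⠀⠀⠀
⠀⠀⠀⠀⠀⠀⠀⠀⠀⠀⠀⠀⠀⠀

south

⠀⠀⠀⠀⠀⠀⠀⠀⠀⠀⠀⠀⠀⠀
⠀⠀⠀⠀⠀⠀⠀⠀⠀⠀⠀⠀⠀⠀
⠀⠀⠀⠀⠀⠀⠀⠀⠀⠀⠀⠀⠀⠀
⠀⠀⠀⠀⠀⠀⠀⠀⠀⠀⠀⠀⠀⠀
⠀⠀⠀⠀⠀⠿⠿⠂⠂⠿⠿⠀⠀⠀
⠀⠀⠀⠀⠀⠿⠿⠂⠂⠿⠿⠀⠀⠀
⠀⠀⠀⠀⠀⠿⠿⠂⠂⠿⠿⠀⠀⠀
⠀⠀⠀⠀⠀⠿⠿⣾⠂⠿⠿⠀⠀⠀
⠀⠀⠀⠀⠀⠿⠿⠂⠂⠿⠿⠀⠀⠀
⠀⠀⠀⠀⠀⠿⠿⠂⠂⠿⠀⠀⠀⠀
⠀⠀⠀⠀⠀⠀⠀⠀⠀⠀⠀⠀⠀⠀
⠀⠀⠀⠀⠀⠀⠀⠀⠀⠀⠀⠀⠀⠀
⠀⠀⠀⠀⠀⠀⠀⠀⠀⠀⠀⠀⠀⠀
⠀⠀⠀⠀⠀⠀⠀⠀⠀⠀⠀⠀⠀⠀

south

⠀⠀⠀⠀⠀⠀⠀⠀⠀⠀⠀⠀⠀⠀
⠀⠀⠀⠀⠀⠀⠀⠀⠀⠀⠀⠀⠀⠀
⠀⠀⠀⠀⠀⠀⠀⠀⠀⠀⠀⠀⠀⠀
⠀⠀⠀⠀⠀⠿⠿⠂⠂⠿⠿⠀⠀⠀
⠀⠀⠀⠀⠀⠿⠿⠂⠂⠿⠿⠀⠀⠀
⠀⠀⠀⠀⠀⠿⠿⠂⠂⠿⠿⠀⠀⠀
⠀⠀⠀⠀⠀⠿⠿⠂⠂⠿⠿⠀⠀⠀
⠀⠀⠀⠀⠀⠿⠿⣾⠂⠿⠿⠀⠀⠀
⠀⠀⠀⠀⠀⠿⠿⠂⠂⠿⠀⠀⠀⠀
⠀⠀⠀⠀⠀⠿⠿⠂⠂⠿⠀⠀⠀⠀
⠀⠀⠀⠀⠀⠀⠀⠀⠀⠀⠀⠀⠀⠀
⠀⠀⠀⠀⠀⠀⠀⠀⠀⠀⠀⠀⠀⠀
⠀⠀⠀⠀⠀⠀⠀⠀⠀⠀⠀⠀⠀⠀
⠀⠀⠀⠀⠀⠀⠀⠀⠀⠀⠀⠀⠀⠀

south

⠀⠀⠀⠀⠀⠀⠀⠀⠀⠀⠀⠀⠀⠀
⠀⠀⠀⠀⠀⠀⠀⠀⠀⠀⠀⠀⠀⠀
⠀⠀⠀⠀⠀⠿⠿⠂⠂⠿⠿⠀⠀⠀
⠀⠀⠀⠀⠀⠿⠿⠂⠂⠿⠿⠀⠀⠀
⠀⠀⠀⠀⠀⠿⠿⠂⠂⠿⠿⠀⠀⠀
⠀⠀⠀⠀⠀⠿⠿⠂⠂⠿⠿⠀⠀⠀
⠀⠀⠀⠀⠀⠿⠿⠂⠂⠿⠿⠀⠀⠀
⠀⠀⠀⠀⠀⠿⠿⣾⠂⠿⠀⠀⠀⠀
⠀⠀⠀⠀⠀⠿⠿⠂⠂⠿⠀⠀⠀⠀
⠀⠀⠀⠀⠀⠿⠿⠂⠂⠿⠀⠀⠀⠀
⠀⠀⠀⠀⠀⠀⠀⠀⠀⠀⠀⠀⠀⠀
⠀⠀⠀⠀⠀⠀⠀⠀⠀⠀⠀⠀⠀⠀
⠀⠀⠀⠀⠀⠀⠀⠀⠀⠀⠀⠀⠀⠀
⠀⠀⠀⠀⠀⠀⠀⠀⠀⠀⠀⠀⠀⠀

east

⠀⠀⠀⠀⠀⠀⠀⠀⠀⠀⠀⠀⠀⠀
⠀⠀⠀⠀⠀⠀⠀⠀⠀⠀⠀⠀⠀⠀
⠀⠀⠀⠀⠿⠿⠂⠂⠿⠿⠀⠀⠀⠀
⠀⠀⠀⠀⠿⠿⠂⠂⠿⠿⠀⠀⠀⠀
⠀⠀⠀⠀⠿⠿⠂⠂⠿⠿⠀⠀⠀⠀
⠀⠀⠀⠀⠿⠿⠂⠂⠿⠿⠀⠀⠀⠀
⠀⠀⠀⠀⠿⠿⠂⠂⠿⠿⠀⠀⠀⠀
⠀⠀⠀⠀⠿⠿⠂⣾⠿⠿⠀⠀⠀⠀
⠀⠀⠀⠀⠿⠿⠂⠂⠿⠿⠀⠀⠀⠀
⠀⠀⠀⠀⠿⠿⠂⠂⠿⠿⠀⠀⠀⠀
⠀⠀⠀⠀⠀⠀⠀⠀⠀⠀⠀⠀⠀⠀
⠀⠀⠀⠀⠀⠀⠀⠀⠀⠀⠀⠀⠀⠀
⠀⠀⠀⠀⠀⠀⠀⠀⠀⠀⠀⠀⠀⠀
⠀⠀⠀⠀⠀⠀⠀⠀⠀⠀⠀⠀⠀⠀

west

⠀⠀⠀⠀⠀⠀⠀⠀⠀⠀⠀⠀⠀⠀
⠀⠀⠀⠀⠀⠀⠀⠀⠀⠀⠀⠀⠀⠀
⠀⠀⠀⠀⠀⠿⠿⠂⠂⠿⠿⠀⠀⠀
⠀⠀⠀⠀⠀⠿⠿⠂⠂⠿⠿⠀⠀⠀
⠀⠀⠀⠀⠀⠿⠿⠂⠂⠿⠿⠀⠀⠀
⠀⠀⠀⠀⠀⠿⠿⠂⠂⠿⠿⠀⠀⠀
⠀⠀⠀⠀⠀⠿⠿⠂⠂⠿⠿⠀⠀⠀
⠀⠀⠀⠀⠀⠿⠿⣾⠂⠿⠿⠀⠀⠀
⠀⠀⠀⠀⠀⠿⠿⠂⠂⠿⠿⠀⠀⠀
⠀⠀⠀⠀⠀⠿⠿⠂⠂⠿⠿⠀⠀⠀
⠀⠀⠀⠀⠀⠀⠀⠀⠀⠀⠀⠀⠀⠀
⠀⠀⠀⠀⠀⠀⠀⠀⠀⠀⠀⠀⠀⠀
⠀⠀⠀⠀⠀⠀⠀⠀⠀⠀⠀⠀⠀⠀
⠀⠀⠀⠀⠀⠀⠀⠀⠀⠀⠀⠀⠀⠀

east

⠀⠀⠀⠀⠀⠀⠀⠀⠀⠀⠀⠀⠀⠀
⠀⠀⠀⠀⠀⠀⠀⠀⠀⠀⠀⠀⠀⠀
⠀⠀⠀⠀⠿⠿⠂⠂⠿⠿⠀⠀⠀⠀
⠀⠀⠀⠀⠿⠿⠂⠂⠿⠿⠀⠀⠀⠀
⠀⠀⠀⠀⠿⠿⠂⠂⠿⠿⠀⠀⠀⠀
⠀⠀⠀⠀⠿⠿⠂⠂⠿⠿⠀⠀⠀⠀
⠀⠀⠀⠀⠿⠿⠂⠂⠿⠿⠀⠀⠀⠀
⠀⠀⠀⠀⠿⠿⠂⣾⠿⠿⠀⠀⠀⠀
⠀⠀⠀⠀⠿⠿⠂⠂⠿⠿⠀⠀⠀⠀
⠀⠀⠀⠀⠿⠿⠂⠂⠿⠿⠀⠀⠀⠀
⠀⠀⠀⠀⠀⠀⠀⠀⠀⠀⠀⠀⠀⠀
⠀⠀⠀⠀⠀⠀⠀⠀⠀⠀⠀⠀⠀⠀
⠀⠀⠀⠀⠀⠀⠀⠀⠀⠀⠀⠀⠀⠀
⠀⠀⠀⠀⠀⠀⠀⠀⠀⠀⠀⠀⠀⠀

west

⠀⠀⠀⠀⠀⠀⠀⠀⠀⠀⠀⠀⠀⠀
⠀⠀⠀⠀⠀⠀⠀⠀⠀⠀⠀⠀⠀⠀
⠀⠀⠀⠀⠀⠿⠿⠂⠂⠿⠿⠀⠀⠀
⠀⠀⠀⠀⠀⠿⠿⠂⠂⠿⠿⠀⠀⠀
⠀⠀⠀⠀⠀⠿⠿⠂⠂⠿⠿⠀⠀⠀
⠀⠀⠀⠀⠀⠿⠿⠂⠂⠿⠿⠀⠀⠀
⠀⠀⠀⠀⠀⠿⠿⠂⠂⠿⠿⠀⠀⠀
⠀⠀⠀⠀⠀⠿⠿⣾⠂⠿⠿⠀⠀⠀
⠀⠀⠀⠀⠀⠿⠿⠂⠂⠿⠿⠀⠀⠀
⠀⠀⠀⠀⠀⠿⠿⠂⠂⠿⠿⠀⠀⠀
⠀⠀⠀⠀⠀⠀⠀⠀⠀⠀⠀⠀⠀⠀
⠀⠀⠀⠀⠀⠀⠀⠀⠀⠀⠀⠀⠀⠀
⠀⠀⠀⠀⠀⠀⠀⠀⠀⠀⠀⠀⠀⠀
⠀⠀⠀⠀⠀⠀⠀⠀⠀⠀⠀⠀⠀⠀

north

⠀⠀⠀⠀⠀⠀⠀⠀⠀⠀⠀⠀⠀⠀
⠀⠀⠀⠀⠀⠀⠀⠀⠀⠀⠀⠀⠀⠀
⠀⠀⠀⠀⠀⠀⠀⠀⠀⠀⠀⠀⠀⠀
⠀⠀⠀⠀⠀⠿⠿⠂⠂⠿⠿⠀⠀⠀
⠀⠀⠀⠀⠀⠿⠿⠂⠂⠿⠿⠀⠀⠀
⠀⠀⠀⠀⠀⠿⠿⠂⠂⠿⠿⠀⠀⠀
⠀⠀⠀⠀⠀⠿⠿⠂⠂⠿⠿⠀⠀⠀
⠀⠀⠀⠀⠀⠿⠿⣾⠂⠿⠿⠀⠀⠀
⠀⠀⠀⠀⠀⠿⠿⠂⠂⠿⠿⠀⠀⠀
⠀⠀⠀⠀⠀⠿⠿⠂⠂⠿⠿⠀⠀⠀
⠀⠀⠀⠀⠀⠿⠿⠂⠂⠿⠿⠀⠀⠀
⠀⠀⠀⠀⠀⠀⠀⠀⠀⠀⠀⠀⠀⠀
⠀⠀⠀⠀⠀⠀⠀⠀⠀⠀⠀⠀⠀⠀
⠀⠀⠀⠀⠀⠀⠀⠀⠀⠀⠀⠀⠀⠀


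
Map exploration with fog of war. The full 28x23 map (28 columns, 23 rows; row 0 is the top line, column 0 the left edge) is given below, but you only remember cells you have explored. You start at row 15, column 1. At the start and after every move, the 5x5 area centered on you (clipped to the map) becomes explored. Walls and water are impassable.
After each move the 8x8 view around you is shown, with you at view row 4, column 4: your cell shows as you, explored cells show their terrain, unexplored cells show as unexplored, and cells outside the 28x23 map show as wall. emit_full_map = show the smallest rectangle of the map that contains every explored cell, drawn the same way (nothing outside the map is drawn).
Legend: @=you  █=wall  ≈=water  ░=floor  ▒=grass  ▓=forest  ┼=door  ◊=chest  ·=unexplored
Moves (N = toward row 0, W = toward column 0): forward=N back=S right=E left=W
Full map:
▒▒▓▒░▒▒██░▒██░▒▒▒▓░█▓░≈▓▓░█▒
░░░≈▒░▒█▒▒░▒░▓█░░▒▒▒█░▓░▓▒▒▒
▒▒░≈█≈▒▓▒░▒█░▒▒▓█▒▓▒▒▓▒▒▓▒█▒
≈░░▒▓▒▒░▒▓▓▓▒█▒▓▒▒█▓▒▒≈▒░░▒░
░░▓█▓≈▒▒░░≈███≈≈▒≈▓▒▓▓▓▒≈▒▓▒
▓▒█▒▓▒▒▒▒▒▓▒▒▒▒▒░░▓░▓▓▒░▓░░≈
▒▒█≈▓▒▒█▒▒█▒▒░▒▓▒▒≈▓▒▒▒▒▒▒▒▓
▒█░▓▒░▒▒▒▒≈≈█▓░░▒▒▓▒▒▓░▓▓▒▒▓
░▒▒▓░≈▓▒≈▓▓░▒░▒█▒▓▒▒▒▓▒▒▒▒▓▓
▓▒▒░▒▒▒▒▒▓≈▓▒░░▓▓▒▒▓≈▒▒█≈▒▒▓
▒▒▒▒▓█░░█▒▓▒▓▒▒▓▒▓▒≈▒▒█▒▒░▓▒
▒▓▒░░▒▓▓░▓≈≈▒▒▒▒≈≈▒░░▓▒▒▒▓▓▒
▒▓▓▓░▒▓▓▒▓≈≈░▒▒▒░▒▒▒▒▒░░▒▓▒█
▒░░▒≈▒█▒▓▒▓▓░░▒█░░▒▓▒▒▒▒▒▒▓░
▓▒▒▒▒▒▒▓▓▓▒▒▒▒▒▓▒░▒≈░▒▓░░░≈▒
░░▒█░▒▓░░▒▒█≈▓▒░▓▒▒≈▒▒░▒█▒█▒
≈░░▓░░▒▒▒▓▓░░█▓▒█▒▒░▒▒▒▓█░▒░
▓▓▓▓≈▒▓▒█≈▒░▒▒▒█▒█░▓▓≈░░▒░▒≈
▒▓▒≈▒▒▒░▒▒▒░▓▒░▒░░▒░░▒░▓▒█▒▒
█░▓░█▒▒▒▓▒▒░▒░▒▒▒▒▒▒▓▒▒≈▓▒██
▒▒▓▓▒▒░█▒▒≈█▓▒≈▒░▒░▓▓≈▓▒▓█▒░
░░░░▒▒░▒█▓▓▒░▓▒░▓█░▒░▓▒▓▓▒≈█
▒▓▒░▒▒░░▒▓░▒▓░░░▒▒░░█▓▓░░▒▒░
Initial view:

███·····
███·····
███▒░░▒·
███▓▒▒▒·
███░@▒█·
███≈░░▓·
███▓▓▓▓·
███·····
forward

███·····
███·····
███▒▓▓▓·
███▒░░▒·
███▓@▒▒·
███░░▒█·
███≈░░▓·
███▓▓▓▓·

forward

███·····
███·····
███▒▓▒░·
███▒▓▓▓·
███▒@░▒·
███▓▒▒▒·
███░░▒█·
███≈░░▓·

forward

███·····
███·····
███▒▒▒▒·
███▒▓▒░·
███▒@▓▓·
███▒░░▒·
███▓▒▒▒·
███░░▒█·

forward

███·····
███·····
███▓▒▒░·
███▒▒▒▒·
███▒@▒░·
███▒▓▓▓·
███▒░░▒·
███▓▒▒▒·

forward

███·····
███·····
███░▒▒▓·
███▓▒▒░·
███▒@▒▒·
███▒▓▒░·
███▒▓▓▓·
███▒░░▒·

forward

███·····
███·····
███▒█░▓·
███░▒▒▓·
███▓@▒░·
███▒▒▒▒·
███▒▓▒░·
███▒▓▓▓·

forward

███·····
███·····
███▒▒█≈·
███▒█░▓·
███░@▒▓·
███▓▒▒░·
███▒▒▒▒·
███▒▓▒░·

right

██······
██······
██▒▒█≈▓·
██▒█░▓▒·
██░▒@▓░·
██▓▒▒░▒·
██▒▒▒▒▓·
██▒▓▒░··

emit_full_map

▒▒█≈▓
▒█░▓▒
░▒@▓░
▓▒▒░▒
▒▒▒▒▓
▒▓▒░·
▒▓▓▓·
▒░░▒·
▓▒▒▒·
░░▒█·
≈░░▓·
▓▓▓▓·

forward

██······
██······
██▓▒█▒▓·
██▒▒█≈▓·
██▒█@▓▒·
██░▒▒▓░·
██▓▒▒░▒·
██▒▒▒▒▓·

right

█·······
█·······
█▓▒█▒▓▒·
█▒▒█≈▓▒·
█▒█░@▒░·
█░▒▒▓░≈·
█▓▒▒░▒▒·
█▒▒▒▒▓··

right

········
········
▓▒█▒▓▒▒·
▒▒█≈▓▒▒·
▒█░▓@░▒·
░▒▒▓░≈▓·
▓▒▒░▒▒▒·
▒▒▒▒▓···

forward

········
········
··▓█▓≈▒·
▓▒█▒▓▒▒·
▒▒█≈@▒▒·
▒█░▓▒░▒·
░▒▒▓░≈▓·
▓▒▒░▒▒▒·

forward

········
········
··░▒▓▒▒·
··▓█▓≈▒·
▓▒█▒@▒▒·
▒▒█≈▓▒▒·
▒█░▓▒░▒·
░▒▒▓░≈▓·

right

········
········
·░▒▓▒▒░·
·▓█▓≈▒▒·
▒█▒▓@▒▒·
▒█≈▓▒▒█·
█░▓▒░▒▒·
▒▒▓░≈▓··

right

········
········
░▒▓▒▒░▒·
▓█▓≈▒▒░·
█▒▓▒@▒▒·
█≈▓▒▒█▒·
░▓▒░▒▒▒·
▒▓░≈▓···

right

········
········
▒▓▒▒░▒▓·
█▓≈▒▒░░·
▒▓▒▒@▒▒·
≈▓▒▒█▒▒·
▓▒░▒▒▒▒·
▓░≈▓····

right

········
········
▓▒▒░▒▓▓·
▓≈▒▒░░≈·
▓▒▒▒@▒▓·
▓▒▒█▒▒█·
▒░▒▒▒▒≈·
░≈▓·····

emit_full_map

··░▒▓▒▒░▒▓▓
··▓█▓≈▒▒░░≈
▓▒█▒▓▒▒▒@▒▓
▒▒█≈▓▒▒█▒▒█
▒█░▓▒░▒▒▒▒≈
░▒▒▓░≈▓····
▓▒▒░▒▒▒····
▒▒▒▒▓······
▒▓▒░·······
▒▓▓▓·······
▒░░▒·······
▓▒▒▒·······
░░▒█·······
≈░░▓·······
▓▓▓▓·······

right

········
········
▒▒░▒▓▓▓·
≈▒▒░░≈█·
▒▒▒▒@▓▒·
▒▒█▒▒█▒·
░▒▒▒▒≈≈·
≈▓······

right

········
········
▒░▒▓▓▓▒·
▒▒░░≈██·
▒▒▒▒@▒▒·
▒█▒▒█▒▒·
▒▒▒▒≈≈█·
▓·······

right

········
········
░▒▓▓▓▒█·
▒░░≈███·
▒▒▒▓@▒▒·
█▒▒█▒▒░·
▒▒▒≈≈█▓·
········

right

········
········
▒▓▓▓▒█▒·
░░≈███≈·
▒▒▓▒@▒▒·
▒▒█▒▒░▒·
▒▒≈≈█▓░·
········

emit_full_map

··░▒▓▒▒░▒▓▓▓▒█▒
··▓█▓≈▒▒░░≈███≈
▓▒█▒▓▒▒▒▒▒▓▒@▒▒
▒▒█≈▓▒▒█▒▒█▒▒░▒
▒█░▓▒░▒▒▒▒≈≈█▓░
░▒▒▓░≈▓········
▓▒▒░▒▒▒········
▒▒▒▒▓··········
▒▓▒░···········
▒▓▓▓···········
▒░░▒···········
▓▒▒▒···········
░░▒█···········
≈░░▓···········
▓▓▓▓···········

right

········
········
▓▓▓▒█▒▓·
░≈███≈≈·
▒▓▒▒@▒▒·
▒█▒▒░▒▓·
▒≈≈█▓░░·
········

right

········
········
▓▓▒█▒▓▒·
≈███≈≈▒·
▓▒▒▒@▒░·
█▒▒░▒▓▒·
≈≈█▓░░▒·
········

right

········
········
▓▒█▒▓▒▒·
███≈≈▒≈·
▒▒▒▒@░░·
▒▒░▒▓▒▒·
≈█▓░░▒▒·
········

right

········
········
▒█▒▓▒▒█·
██≈≈▒≈▓·
▒▒▒▒@░▓·
▒░▒▓▒▒≈·
█▓░░▒▒▓·
········

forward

········
········
··▒▓█▒▓·
▒█▒▓▒▒█·
██≈≈@≈▓·
▒▒▒▒░░▓·
▒░▒▓▒▒≈·
█▓░░▒▒▓·

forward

████████
········
··█░░▒▒·
··▒▓█▒▓·
▒█▒▓@▒█·
██≈≈▒≈▓·
▒▒▒▒░░▓·
▒░▒▓▒▒≈·

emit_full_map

··············█░░▒▒
··············▒▓█▒▓
··░▒▓▒▒░▒▓▓▓▒█▒▓@▒█
··▓█▓≈▒▒░░≈███≈≈▒≈▓
▓▒█▒▓▒▒▒▒▒▓▒▒▒▒▒░░▓
▒▒█≈▓▒▒█▒▒█▒▒░▒▓▒▒≈
▒█░▓▒░▒▒▒▒≈≈█▓░░▒▒▓
░▒▒▓░≈▓············
▓▒▒░▒▒▒············
▒▒▒▒▓··············
▒▓▒░···············
▒▓▓▓···············
▒░░▒···············
▓▒▒▒···············
░░▒█···············
≈░░▓···············
▓▓▓▓···············

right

████████
········
·█░░▒▒▒·
·▒▓█▒▓▒·
█▒▓▒@█▓·
█≈≈▒≈▓▒·
▒▒▒░░▓░·
░▒▓▒▒≈··

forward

████████
████████
··▒▒▓░█·
·█░░▒▒▒·
·▒▓█@▓▒·
█▒▓▒▒█▓·
█≈≈▒≈▓▒·
▒▒▒░░▓░·

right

████████
████████
·▒▒▓░█▓·
█░░▒▒▒█·
▒▓█▒@▒▒·
▒▓▒▒█▓▒·
≈≈▒≈▓▒▓·
▒▒░░▓░··

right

████████
████████
▒▒▓░█▓░·
░░▒▒▒█░·
▓█▒▓@▒▓·
▓▒▒█▓▒▒·
≈▒≈▓▒▓▓·
▒░░▓░···

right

████████
████████
▒▓░█▓░≈·
░▒▒▒█░▓·
█▒▓▒@▓▒·
▒▒█▓▒▒≈·
▒≈▓▒▓▓▓·
░░▓░····

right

████████
████████
▓░█▓░≈▓·
▒▒▒█░▓░·
▒▓▒▒@▒▒·
▒█▓▒▒≈▒·
≈▓▒▓▓▓▒·
░▓░·····

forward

████████
████████
████████
▓░█▓░≈▓·
▒▒▒█@▓░·
▒▓▒▒▓▒▒·
▒█▓▒▒≈▒·
≈▓▒▓▓▓▒·

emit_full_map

···············▒▒▓░█▓░≈▓
··············█░░▒▒▒█@▓░
··············▒▓█▒▓▒▒▓▒▒
··░▒▓▒▒░▒▓▓▓▒█▒▓▒▒█▓▒▒≈▒
··▓█▓≈▒▒░░≈███≈≈▒≈▓▒▓▓▓▒
▓▒█▒▓▒▒▒▒▒▓▒▒▒▒▒░░▓░····
▒▒█≈▓▒▒█▒▒█▒▒░▒▓▒▒≈·····
▒█░▓▒░▒▒▒▒≈≈█▓░░▒▒▓·····
░▒▒▓░≈▓·················
▓▒▒░▒▒▒·················
▒▒▒▒▓···················
▒▓▒░····················
▒▓▓▓····················
▒░░▒····················
▓▒▒▒····················
░░▒█····················
≈░░▓····················
▓▓▓▓····················

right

████████
████████
████████
░█▓░≈▓▓·
▒▒█░@░▓·
▓▒▒▓▒▒▓·
█▓▒▒≈▒░·
▓▒▓▓▓▒··

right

████████
████████
████████
█▓░≈▓▓░·
▒█░▓@▓▒·
▒▒▓▒▒▓▒·
▓▒▒≈▒░░·
▒▓▓▓▒···

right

████████
████████
████████
▓░≈▓▓░█·
█░▓░@▒▒·
▒▓▒▒▓▒█·
▒▒≈▒░░▒·
▓▓▓▒····

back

████████
████████
▓░≈▓▓░█·
█░▓░▓▒▒·
▒▓▒▒@▒█·
▒▒≈▒░░▒·
▓▓▓▒≈▒▓·
········

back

████████
▓░≈▓▓░█·
█░▓░▓▒▒·
▒▓▒▒▓▒█·
▒▒≈▒@░▒·
▓▓▓▒≈▒▓·
··▒░▓░░·
········

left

████████
█▓░≈▓▓░█
▒█░▓░▓▒▒
▒▒▓▒▒▓▒█
▓▒▒≈@░░▒
▒▓▓▓▒≈▒▓
░·▓▒░▓░░
········

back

█▓░≈▓▓░█
▒█░▓░▓▒▒
▒▒▓▒▒▓▒█
▓▒▒≈▒░░▒
▒▓▓▓@≈▒▓
░·▓▒░▓░░
··▒▒▒▒▒·
········

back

▒█░▓░▓▒▒
▒▒▓▒▒▓▒█
▓▒▒≈▒░░▒
▒▓▓▓▒≈▒▓
░·▓▒@▓░░
··▒▒▒▒▒·
··▓░▓▓▒·
········

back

▒▒▓▒▒▓▒█
▓▒▒≈▒░░▒
▒▓▓▓▒≈▒▓
░·▓▒░▓░░
··▒▒@▒▒·
··▓░▓▓▒·
··▓▒▒▒▒·
········

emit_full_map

···············▒▒▓░█▓░≈▓▓░█
··············█░░▒▒▒█░▓░▓▒▒
··············▒▓█▒▓▒▒▓▒▒▓▒█
··░▒▓▒▒░▒▓▓▓▒█▒▓▒▒█▓▒▒≈▒░░▒
··▓█▓≈▒▒░░≈███≈≈▒≈▓▒▓▓▓▒≈▒▓
▓▒█▒▓▒▒▒▒▒▓▒▒▒▒▒░░▓░·▓▒░▓░░
▒▒█≈▓▒▒█▒▒█▒▒░▒▓▒▒≈··▒▒@▒▒·
▒█░▓▒░▒▒▒▒≈≈█▓░░▒▒▓··▓░▓▓▒·
░▒▒▓░≈▓··············▓▒▒▒▒·
▓▒▒░▒▒▒····················
▒▒▒▒▓······················
▒▓▒░·······················
▒▓▓▓·······················
▒░░▒·······················
▓▒▒▒·······················
░░▒█·······················
≈░░▓·······················
▓▓▓▓·······················
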